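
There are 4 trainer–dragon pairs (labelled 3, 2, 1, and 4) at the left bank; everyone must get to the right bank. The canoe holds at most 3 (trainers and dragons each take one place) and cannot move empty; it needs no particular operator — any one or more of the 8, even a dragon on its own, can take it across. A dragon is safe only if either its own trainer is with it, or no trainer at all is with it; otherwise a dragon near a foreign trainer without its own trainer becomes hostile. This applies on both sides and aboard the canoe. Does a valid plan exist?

1. dragon 3 and trainer 3 cross → the right bank.
2. trainer 3 crosses ← the left bank.
3. dragon 2, trainer 2, and trainer 3 cross → the right bank.
4. dragon 3 and trainer 3 cross ← the left bank.
5. trainer 1, trainer 3, and trainer 4 cross → the right bank.
6. dragon 2 crosses ← the left bank.
7. dragon 2 and dragon 3 cross → the right bank.
8. dragon 3 crosses ← the left bank.
9. dragon 1, dragon 3, and dragon 4 cross → the right bank.

Yes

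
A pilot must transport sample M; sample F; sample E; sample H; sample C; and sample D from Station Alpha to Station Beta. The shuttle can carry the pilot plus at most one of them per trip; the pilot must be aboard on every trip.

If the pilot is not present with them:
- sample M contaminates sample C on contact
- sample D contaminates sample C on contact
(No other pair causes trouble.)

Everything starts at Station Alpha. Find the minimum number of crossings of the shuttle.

13

Counting alone: the pilot can take at most 1 across per trip to Station Beta, so moving all 6 needs at least 6 loaded trips out, with a return between consecutive ones — at least 11 crossings.
The safety rule pushes this higher. Following every safe sequence of crossings, the most of the 6 that can be at Station Beta as the shuttle arrives there on crossing 11 is 5 — never all 6.
So no plan with fewer than 13 crossings exists, and this one achieves 13:
1. Pilot goes to Station Beta with sample C.  [Station Alpha: sample D, sample E, sample F, sample H, sample M | Station Beta: sample C]
2. Pilot goes back to Station Alpha alone.  [Station Alpha: sample D, sample E, sample F, sample H, sample M | Station Beta: sample C]
3. Pilot goes to Station Beta with sample M.  [Station Alpha: sample D, sample E, sample F, sample H | Station Beta: sample C, sample M]
4. Pilot goes back to Station Alpha with sample C.  [Station Alpha: sample C, sample D, sample E, sample F, sample H | Station Beta: sample M]
5. Pilot goes to Station Beta with sample D.  [Station Alpha: sample C, sample E, sample F, sample H | Station Beta: sample D, sample M]
6. Pilot goes back to Station Alpha alone.  [Station Alpha: sample C, sample E, sample F, sample H | Station Beta: sample D, sample M]
7. Pilot goes to Station Beta with sample F.  [Station Alpha: sample C, sample E, sample H | Station Beta: sample D, sample F, sample M]
8. Pilot goes back to Station Alpha alone.  [Station Alpha: sample C, sample E, sample H | Station Beta: sample D, sample F, sample M]
9. Pilot goes to Station Beta with sample E.  [Station Alpha: sample C, sample H | Station Beta: sample D, sample E, sample F, sample M]
10. Pilot goes back to Station Alpha alone.  [Station Alpha: sample C, sample H | Station Beta: sample D, sample E, sample F, sample M]
11. Pilot goes to Station Beta with sample H.  [Station Alpha: sample C | Station Beta: sample D, sample E, sample F, sample H, sample M]
12. Pilot goes back to Station Alpha alone.  [Station Alpha: sample C | Station Beta: sample D, sample E, sample F, sample H, sample M]
13. Pilot goes to Station Beta with sample C.  [Station Alpha: — | Station Beta: sample C, sample D, sample E, sample F, sample H, sample M]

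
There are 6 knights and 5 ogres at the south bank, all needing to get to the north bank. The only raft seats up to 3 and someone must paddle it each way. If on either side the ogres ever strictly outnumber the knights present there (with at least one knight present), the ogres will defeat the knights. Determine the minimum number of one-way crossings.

Counting alone: each trip to the north bank takes at most 3 across and each return brings at least 1 back, so after t trips out (and t−1 returns) at most 3t − (t−1) of the 11 are across; that first reaches 11 at t = 5, so at least 9 crossings are needed.
The plan below uses exactly 9 crossings, so it is optimal:
1. 3 ogres → the north bank.  (the south bank: 6K 2O; the north bank: 0K 3O)
2. 1 ogre ← the south bank.  (the south bank: 6K 3O; the north bank: 0K 2O)
3. 3 knights → the north bank.  (the south bank: 3K 3O; the north bank: 3K 2O)
4. 1 knight ← the south bank.  (the south bank: 4K 3O; the north bank: 2K 2O)
5. 2 knights and 1 ogre → the north bank.  (the south bank: 2K 2O; the north bank: 4K 3O)
6. 1 knight ← the south bank.  (the south bank: 3K 2O; the north bank: 3K 3O)
7. 2 knights and 1 ogre → the north bank.  (the south bank: 1K 1O; the north bank: 5K 4O)
8. 1 knight ← the south bank.  (the south bank: 2K 1O; the north bank: 4K 4O)
9. 2 knights and 1 ogre → the north bank.  (the south bank: 0K 0O; the north bank: 6K 5O)

9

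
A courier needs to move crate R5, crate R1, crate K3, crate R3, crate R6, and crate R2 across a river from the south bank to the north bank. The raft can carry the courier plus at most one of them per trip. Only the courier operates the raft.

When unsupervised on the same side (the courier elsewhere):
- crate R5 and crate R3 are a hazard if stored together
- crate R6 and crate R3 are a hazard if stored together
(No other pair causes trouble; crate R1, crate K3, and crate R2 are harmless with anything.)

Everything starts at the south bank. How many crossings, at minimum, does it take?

Counting alone: the courier can take at most 1 across per trip to the north bank, so moving all 6 needs at least 6 loaded trips out, with a return between consecutive ones — at least 11 crossings.
The safety rule pushes this higher. Following every safe sequence of crossings, the most of the 6 that can be at the north bank as the raft arrives there on crossing 11 is 5 — never all 6.
So no plan with fewer than 13 crossings exists, and this one achieves 13:
1. Courier goes to the north bank with crate R3.
2. Courier goes back to the south bank alone.
3. Courier goes to the north bank with crate R5.
4. Courier goes back to the south bank with crate R3.
5. Courier goes to the north bank with crate R6.
6. Courier goes back to the south bank alone.
7. Courier goes to the north bank with crate R1.
8. Courier goes back to the south bank alone.
9. Courier goes to the north bank with crate K3.
10. Courier goes back to the south bank alone.
11. Courier goes to the north bank with crate R2.
12. Courier goes back to the south bank alone.
13. Courier goes to the north bank with crate R3.

13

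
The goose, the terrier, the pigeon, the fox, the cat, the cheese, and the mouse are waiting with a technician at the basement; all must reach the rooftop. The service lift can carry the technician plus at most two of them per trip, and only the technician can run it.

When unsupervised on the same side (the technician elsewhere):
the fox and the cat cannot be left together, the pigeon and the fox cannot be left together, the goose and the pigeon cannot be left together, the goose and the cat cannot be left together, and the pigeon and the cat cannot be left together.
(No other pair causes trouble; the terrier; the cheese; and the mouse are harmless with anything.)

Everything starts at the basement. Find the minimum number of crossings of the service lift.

Counting alone: the technician can take at most 2 across per trip to the rooftop, so moving all 7 needs at least 4 loaded trips out, with a return between consecutive ones — at least 7 crossings.
The safety rule pushes this higher. Following every safe sequence of crossings, the most of the 7 that can be at the rooftop as the service lift arrives there on crossings 7, 9 is 5, 6 respectively — never all 7.
So no plan with fewer than 11 crossings exists, and this one achieves 11:
1. Technician goes to the rooftop with the cat and the pigeon.
2. Technician goes back to the basement with the pigeon.
3. Technician goes to the rooftop with the fox and the goose.
4. Technician goes back to the basement with the cat.
5. Technician goes to the rooftop with the pigeon and the terrier.
6. Technician goes back to the basement with the pigeon.
7. Technician goes to the rooftop with the cheese and the pigeon.
8. Technician goes back to the basement with the pigeon.
9. Technician goes to the rooftop with the mouse and the pigeon.
10. Technician goes back to the basement with the pigeon.
11. Technician goes to the rooftop with the cat and the pigeon.

11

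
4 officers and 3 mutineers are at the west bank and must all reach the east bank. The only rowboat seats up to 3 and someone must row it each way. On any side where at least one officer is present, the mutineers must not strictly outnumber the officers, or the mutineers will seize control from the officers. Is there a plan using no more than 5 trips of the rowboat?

Yes

Yes — this plan uses 5 crossings (≤ 5):
1. 3 mutineers → the east bank.  (the west bank: 4O 0M; the east bank: 0O 3M)
2. 1 mutineer ← the west bank.  (the west bank: 4O 1M; the east bank: 0O 2M)
3. 3 officers → the east bank.  (the west bank: 1O 1M; the east bank: 3O 2M)
4. 1 officer ← the west bank.  (the west bank: 2O 1M; the east bank: 2O 2M)
5. 2 officers and 1 mutineer → the east bank.  (the west bank: 0O 0M; the east bank: 4O 3M)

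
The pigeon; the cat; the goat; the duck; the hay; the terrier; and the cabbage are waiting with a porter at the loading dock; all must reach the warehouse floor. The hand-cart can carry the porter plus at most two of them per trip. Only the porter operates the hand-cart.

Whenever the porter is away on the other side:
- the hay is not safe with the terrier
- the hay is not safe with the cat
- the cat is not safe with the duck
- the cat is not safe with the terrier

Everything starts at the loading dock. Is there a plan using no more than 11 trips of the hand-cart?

Yes

Yes — this plan uses 11 crossings (≤ 11):
1. Porter goes to the warehouse floor with the cat and the hay.  [the loading dock: the cabbage, the duck, the goat, the pigeon, the terrier | the warehouse floor: the cat, the hay]
2. Porter goes back to the loading dock with the cat.  [the loading dock: the cabbage, the cat, the duck, the goat, the pigeon, the terrier | the warehouse floor: the hay]
3. Porter goes to the warehouse floor with the cat and the pigeon.  [the loading dock: the cabbage, the duck, the goat, the terrier | the warehouse floor: the cat, the hay, the pigeon]
4. Porter goes back to the loading dock with the cat.  [the loading dock: the cabbage, the cat, the duck, the goat, the terrier | the warehouse floor: the hay, the pigeon]
5. Porter goes to the warehouse floor with the cat and the goat.  [the loading dock: the cabbage, the duck, the terrier | the warehouse floor: the cat, the goat, the hay, the pigeon]
6. Porter goes back to the loading dock with the cat.  [the loading dock: the cabbage, the cat, the duck, the terrier | the warehouse floor: the goat, the hay, the pigeon]
7. Porter goes to the warehouse floor with the cat and the duck.  [the loading dock: the cabbage, the terrier | the warehouse floor: the cat, the duck, the goat, the hay, the pigeon]
8. Porter goes back to the loading dock with the cat.  [the loading dock: the cabbage, the cat, the terrier | the warehouse floor: the duck, the goat, the hay, the pigeon]
9. Porter goes to the warehouse floor with the cabbage and the cat.  [the loading dock: the terrier | the warehouse floor: the cabbage, the cat, the duck, the goat, the hay, the pigeon]
10. Porter goes back to the loading dock with the cat.  [the loading dock: the cat, the terrier | the warehouse floor: the cabbage, the duck, the goat, the hay, the pigeon]
11. Porter goes to the warehouse floor with the cat and the terrier.  [the loading dock: — | the warehouse floor: the cabbage, the cat, the duck, the goat, the hay, the pigeon, the terrier]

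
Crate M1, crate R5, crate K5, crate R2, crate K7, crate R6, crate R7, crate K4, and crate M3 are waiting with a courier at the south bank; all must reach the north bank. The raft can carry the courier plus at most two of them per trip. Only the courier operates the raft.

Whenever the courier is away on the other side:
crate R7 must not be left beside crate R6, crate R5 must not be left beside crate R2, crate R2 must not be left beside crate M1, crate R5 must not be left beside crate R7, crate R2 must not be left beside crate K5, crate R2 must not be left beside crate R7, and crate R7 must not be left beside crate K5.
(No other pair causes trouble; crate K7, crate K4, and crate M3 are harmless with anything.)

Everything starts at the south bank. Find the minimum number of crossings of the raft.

Counting alone: the courier can take at most 2 across per trip to the north bank, so moving all 9 needs at least 5 loaded trips out, with a return between consecutive ones — at least 9 crossings.
The safety rule pushes this higher. Following every safe sequence of crossings, the most of the 9 that can be at the north bank as the raft arrives there on crossings 9, 11, 13 is 6, 7, 8 respectively — never all 9.
So no plan with fewer than 15 crossings exists, and this one achieves 15:
1. Courier goes to the north bank with crate R2 and crate R7.
2. Courier goes back to the south bank with crate R2.
3. Courier goes to the north bank with crate M1 and crate R2.
4. Courier goes back to the south bank with crate R2.
5. Courier goes to the north bank with crate K5 and crate R5.
6. Courier goes back to the south bank with crate R7.
7. Courier goes to the north bank with crate R2 and crate R6.
8. Courier goes back to the south bank with crate R2.
9. Courier goes to the north bank with crate K7 and crate R2.
10. Courier goes back to the south bank with crate R2.
11. Courier goes to the north bank with crate K4 and crate R2.
12. Courier goes back to the south bank with crate R2.
13. Courier goes to the north bank with crate M3 and crate R2.
14. Courier goes back to the south bank with crate R2.
15. Courier goes to the north bank with crate R2 and crate R7.

15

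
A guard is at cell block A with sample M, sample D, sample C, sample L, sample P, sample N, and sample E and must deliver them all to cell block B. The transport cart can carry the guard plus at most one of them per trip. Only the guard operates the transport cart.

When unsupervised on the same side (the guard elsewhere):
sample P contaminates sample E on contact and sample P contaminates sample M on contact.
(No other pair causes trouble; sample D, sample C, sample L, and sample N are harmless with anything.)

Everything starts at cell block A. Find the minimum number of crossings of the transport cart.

Counting alone: the guard can take at most 1 across per trip to cell block B, so moving all 7 needs at least 7 loaded trips out, with a return between consecutive ones — at least 13 crossings.
The safety rule pushes this higher. Following every safe sequence of crossings, the most of the 7 that can be at cell block B as the transport cart arrives there on crossing 13 is 6 — never all 7.
So no plan with fewer than 15 crossings exists, and this one achieves 15:
1. Guard goes to cell block B with sample P.  [cell block A: sample C, sample D, sample E, sample L, sample M, sample N | cell block B: sample P]
2. Guard goes back to cell block A alone.  [cell block A: sample C, sample D, sample E, sample L, sample M, sample N | cell block B: sample P]
3. Guard goes to cell block B with sample M.  [cell block A: sample C, sample D, sample E, sample L, sample N | cell block B: sample M, sample P]
4. Guard goes back to cell block A with sample P.  [cell block A: sample C, sample D, sample E, sample L, sample N, sample P | cell block B: sample M]
5. Guard goes to cell block B with sample E.  [cell block A: sample C, sample D, sample L, sample N, sample P | cell block B: sample E, sample M]
6. Guard goes back to cell block A alone.  [cell block A: sample C, sample D, sample L, sample N, sample P | cell block B: sample E, sample M]
7. Guard goes to cell block B with sample D.  [cell block A: sample C, sample L, sample N, sample P | cell block B: sample D, sample E, sample M]
8. Guard goes back to cell block A alone.  [cell block A: sample C, sample L, sample N, sample P | cell block B: sample D, sample E, sample M]
9. Guard goes to cell block B with sample C.  [cell block A: sample L, sample N, sample P | cell block B: sample C, sample D, sample E, sample M]
10. Guard goes back to cell block A alone.  [cell block A: sample L, sample N, sample P | cell block B: sample C, sample D, sample E, sample M]
11. Guard goes to cell block B with sample L.  [cell block A: sample N, sample P | cell block B: sample C, sample D, sample E, sample L, sample M]
12. Guard goes back to cell block A alone.  [cell block A: sample N, sample P | cell block B: sample C, sample D, sample E, sample L, sample M]
13. Guard goes to cell block B with sample N.  [cell block A: sample P | cell block B: sample C, sample D, sample E, sample L, sample M, sample N]
14. Guard goes back to cell block A alone.  [cell block A: sample P | cell block B: sample C, sample D, sample E, sample L, sample M, sample N]
15. Guard goes to cell block B with sample P.  [cell block A: — | cell block B: sample C, sample D, sample E, sample L, sample M, sample N, sample P]

15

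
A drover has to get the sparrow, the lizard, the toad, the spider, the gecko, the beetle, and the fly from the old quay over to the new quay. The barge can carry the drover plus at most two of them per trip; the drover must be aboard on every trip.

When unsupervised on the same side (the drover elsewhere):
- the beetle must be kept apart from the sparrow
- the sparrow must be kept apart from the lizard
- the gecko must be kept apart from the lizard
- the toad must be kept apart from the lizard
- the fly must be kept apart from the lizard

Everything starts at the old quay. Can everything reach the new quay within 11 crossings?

Yes — this plan uses 9 crossings (≤ 11):
1. Drover goes to the new quay with the lizard and the sparrow.
2. Drover goes back to the old quay with the sparrow.
3. Drover goes to the new quay with the sparrow and the toad.
4. Drover goes back to the old quay with the lizard.
5. Drover goes to the new quay with the lizard and the spider.
6. Drover goes back to the old quay with the lizard.
7. Drover goes to the new quay with the fly and the gecko.
8. Drover goes back to the old quay alone.
9. Drover goes to the new quay with the beetle and the lizard.

Yes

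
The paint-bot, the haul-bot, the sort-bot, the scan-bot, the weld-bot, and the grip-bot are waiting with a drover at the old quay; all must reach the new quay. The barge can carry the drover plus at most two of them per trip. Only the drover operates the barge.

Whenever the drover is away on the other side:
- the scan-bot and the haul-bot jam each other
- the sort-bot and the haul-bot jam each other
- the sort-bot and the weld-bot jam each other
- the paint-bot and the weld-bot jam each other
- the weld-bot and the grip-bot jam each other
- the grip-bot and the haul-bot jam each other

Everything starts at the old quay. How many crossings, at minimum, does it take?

7

Counting alone: the drover can take at most 2 across per trip to the new quay, so moving all 6 needs at least 3 loaded trips out, with a return between consecutive ones — at least 5 crossings.
The safety rule pushes this higher. Following every safe sequence of crossings, the most of the 6 that can be at the new quay as the barge arrives there on crossing 5 is 4 — never all 6.
So no plan with fewer than 7 crossings exists, and this one achieves 7:
1. Drover goes to the new quay with the haul-bot and the weld-bot.  [the old quay: the grip-bot, the paint-bot, the scan-bot, the sort-bot | the new quay: the haul-bot, the weld-bot]
2. Drover goes back to the old quay alone.  [the old quay: the grip-bot, the paint-bot, the scan-bot, the sort-bot | the new quay: the haul-bot, the weld-bot]
3. Drover goes to the new quay with the paint-bot and the sort-bot.  [the old quay: the grip-bot, the scan-bot | the new quay: the haul-bot, the paint-bot, the sort-bot, the weld-bot]
4. Drover goes back to the old quay with the haul-bot and the weld-bot.  [the old quay: the grip-bot, the haul-bot, the scan-bot, the weld-bot | the new quay: the paint-bot, the sort-bot]
5. Drover goes to the new quay with the grip-bot and the scan-bot.  [the old quay: the haul-bot, the weld-bot | the new quay: the grip-bot, the paint-bot, the scan-bot, the sort-bot]
6. Drover goes back to the old quay alone.  [the old quay: the haul-bot, the weld-bot | the new quay: the grip-bot, the paint-bot, the scan-bot, the sort-bot]
7. Drover goes to the new quay with the haul-bot and the weld-bot.  [the old quay: — | the new quay: the grip-bot, the haul-bot, the paint-bot, the scan-bot, the sort-bot, the weld-bot]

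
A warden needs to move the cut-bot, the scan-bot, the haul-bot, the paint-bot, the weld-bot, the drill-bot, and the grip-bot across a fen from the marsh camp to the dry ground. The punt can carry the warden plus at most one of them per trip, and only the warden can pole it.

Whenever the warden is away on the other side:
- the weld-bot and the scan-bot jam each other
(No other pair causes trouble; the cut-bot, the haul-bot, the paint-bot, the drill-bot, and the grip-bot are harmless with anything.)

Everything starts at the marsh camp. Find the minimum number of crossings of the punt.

13

Counting alone: the warden can take at most 1 across per trip to the dry ground, so moving all 7 needs at least 7 loaded trips out, with a return between consecutive ones — at least 13 crossings.
The plan below uses exactly 13 crossings, so it is optimal:
1. Warden goes to the dry ground with the scan-bot.  [the marsh camp: the cut-bot, the drill-bot, the grip-bot, the haul-bot, the paint-bot, the weld-bot | the dry ground: the scan-bot]
2. Warden goes back to the marsh camp alone.  [the marsh camp: the cut-bot, the drill-bot, the grip-bot, the haul-bot, the paint-bot, the weld-bot | the dry ground: the scan-bot]
3. Warden goes to the dry ground with the cut-bot.  [the marsh camp: the drill-bot, the grip-bot, the haul-bot, the paint-bot, the weld-bot | the dry ground: the cut-bot, the scan-bot]
4. Warden goes back to the marsh camp alone.  [the marsh camp: the drill-bot, the grip-bot, the haul-bot, the paint-bot, the weld-bot | the dry ground: the cut-bot, the scan-bot]
5. Warden goes to the dry ground with the haul-bot.  [the marsh camp: the drill-bot, the grip-bot, the paint-bot, the weld-bot | the dry ground: the cut-bot, the haul-bot, the scan-bot]
6. Warden goes back to the marsh camp alone.  [the marsh camp: the drill-bot, the grip-bot, the paint-bot, the weld-bot | the dry ground: the cut-bot, the haul-bot, the scan-bot]
7. Warden goes to the dry ground with the paint-bot.  [the marsh camp: the drill-bot, the grip-bot, the weld-bot | the dry ground: the cut-bot, the haul-bot, the paint-bot, the scan-bot]
8. Warden goes back to the marsh camp alone.  [the marsh camp: the drill-bot, the grip-bot, the weld-bot | the dry ground: the cut-bot, the haul-bot, the paint-bot, the scan-bot]
9. Warden goes to the dry ground with the drill-bot.  [the marsh camp: the grip-bot, the weld-bot | the dry ground: the cut-bot, the drill-bot, the haul-bot, the paint-bot, the scan-bot]
10. Warden goes back to the marsh camp alone.  [the marsh camp: the grip-bot, the weld-bot | the dry ground: the cut-bot, the drill-bot, the haul-bot, the paint-bot, the scan-bot]
11. Warden goes to the dry ground with the grip-bot.  [the marsh camp: the weld-bot | the dry ground: the cut-bot, the drill-bot, the grip-bot, the haul-bot, the paint-bot, the scan-bot]
12. Warden goes back to the marsh camp alone.  [the marsh camp: the weld-bot | the dry ground: the cut-bot, the drill-bot, the grip-bot, the haul-bot, the paint-bot, the scan-bot]
13. Warden goes to the dry ground with the weld-bot.  [the marsh camp: — | the dry ground: the cut-bot, the drill-bot, the grip-bot, the haul-bot, the paint-bot, the scan-bot, the weld-bot]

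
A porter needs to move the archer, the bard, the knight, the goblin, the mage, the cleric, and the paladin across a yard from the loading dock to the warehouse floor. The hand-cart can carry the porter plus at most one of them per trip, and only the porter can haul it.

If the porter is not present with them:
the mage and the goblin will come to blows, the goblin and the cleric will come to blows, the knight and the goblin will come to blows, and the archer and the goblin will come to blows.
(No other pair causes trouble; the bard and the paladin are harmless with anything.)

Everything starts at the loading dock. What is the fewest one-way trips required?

Following every safe sequence of crossings from the start, the most of the 7 that can be at the warehouse floor as the hand-cart arrives there on crossings 1, 3, 5, 7 is 1, 2, 3, 4 respectively; the best ever achieved is 4 of 7.
From crossing 9 on, no configuration arises that was not already reachable earlier: only 44 distinct safe configurations (who is on which side, and where the hand-cart is) can ever be reached, none of them has everyone across, and every continuation just revisits them. So no valid plan exists.

impossible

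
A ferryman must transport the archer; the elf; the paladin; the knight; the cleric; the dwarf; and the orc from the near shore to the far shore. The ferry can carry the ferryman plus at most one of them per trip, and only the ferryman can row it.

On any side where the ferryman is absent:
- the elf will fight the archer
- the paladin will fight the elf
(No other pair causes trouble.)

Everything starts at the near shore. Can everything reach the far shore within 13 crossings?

No

Counting alone: the ferryman can take at most 1 across per trip to the far shore, so moving all 7 needs at least 7 loaded trips out, with a return between consecutive ones — at least 13 crossings.
The safety rule pushes this higher. Following every safe sequence of crossings, the most of the 7 that can be at the far shore as the ferry arrives there on crossing 13 is 6 — never all 7.
So the move cannot be finished within 13 crossings. (The shortest complete plan takes 15:)
1. Ferryman goes to the far shore with the elf.  [the near shore: the archer, the cleric, the dwarf, the knight, the orc, the paladin | the far shore: the elf]
2. Ferryman goes back to the near shore alone.  [the near shore: the archer, the cleric, the dwarf, the knight, the orc, the paladin | the far shore: the elf]
3. Ferryman goes to the far shore with the archer.  [the near shore: the cleric, the dwarf, the knight, the orc, the paladin | the far shore: the archer, the elf]
4. Ferryman goes back to the near shore with the elf.  [the near shore: the cleric, the dwarf, the elf, the knight, the orc, the paladin | the far shore: the archer]
5. Ferryman goes to the far shore with the paladin.  [the near shore: the cleric, the dwarf, the elf, the knight, the orc | the far shore: the archer, the paladin]
6. Ferryman goes back to the near shore alone.  [the near shore: the cleric, the dwarf, the elf, the knight, the orc | the far shore: the archer, the paladin]
7. Ferryman goes to the far shore with the knight.  [the near shore: the cleric, the dwarf, the elf, the orc | the far shore: the archer, the knight, the paladin]
8. Ferryman goes back to the near shore alone.  [the near shore: the cleric, the dwarf, the elf, the orc | the far shore: the archer, the knight, the paladin]
9. Ferryman goes to the far shore with the cleric.  [the near shore: the dwarf, the elf, the orc | the far shore: the archer, the cleric, the knight, the paladin]
10. Ferryman goes back to the near shore alone.  [the near shore: the dwarf, the elf, the orc | the far shore: the archer, the cleric, the knight, the paladin]
11. Ferryman goes to the far shore with the dwarf.  [the near shore: the elf, the orc | the far shore: the archer, the cleric, the dwarf, the knight, the paladin]
12. Ferryman goes back to the near shore alone.  [the near shore: the elf, the orc | the far shore: the archer, the cleric, the dwarf, the knight, the paladin]
13. Ferryman goes to the far shore with the orc.  [the near shore: the elf | the far shore: the archer, the cleric, the dwarf, the knight, the orc, the paladin]
14. Ferryman goes back to the near shore alone.  [the near shore: the elf | the far shore: the archer, the cleric, the dwarf, the knight, the orc, the paladin]
15. Ferryman goes to the far shore with the elf.  [the near shore: — | the far shore: the archer, the cleric, the dwarf, the elf, the knight, the orc, the paladin]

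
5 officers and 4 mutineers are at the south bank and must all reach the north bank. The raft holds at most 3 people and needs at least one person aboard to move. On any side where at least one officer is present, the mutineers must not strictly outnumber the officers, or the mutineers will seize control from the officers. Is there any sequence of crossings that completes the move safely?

1. 3 mutineers → the north bank.  (the south bank: 5O 1M; the north bank: 0O 3M)
2. 1 mutineer ← the south bank.  (the south bank: 5O 2M; the north bank: 0O 2M)
3. 3 officers → the north bank.  (the south bank: 2O 2M; the north bank: 3O 2M)
4. 1 officer ← the south bank.  (the south bank: 3O 2M; the north bank: 2O 2M)
5. 2 officers and 1 mutineer → the north bank.  (the south bank: 1O 1M; the north bank: 4O 3M)
6. 1 officer ← the south bank.  (the south bank: 2O 1M; the north bank: 3O 3M)
7. 2 officers and 1 mutineer → the north bank.  (the south bank: 0O 0M; the north bank: 5O 4M)

Yes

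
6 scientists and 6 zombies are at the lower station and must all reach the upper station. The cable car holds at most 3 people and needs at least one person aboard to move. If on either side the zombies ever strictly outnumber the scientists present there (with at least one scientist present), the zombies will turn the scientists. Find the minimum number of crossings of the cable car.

Following every safe sequence of crossings from the start, the most of the 12 that can be at the upper station as the cable car arrives there on crossings 1, 3, 5 is 3, 5, 6 respectively; the best ever achieved is 6 of 12.
From crossing 7 on, no configuration arises that was not already reachable earlier: only 17 distinct safe configurations (who is on which side, and where the cable car is) can ever be reached, none of them has everyone across, and every continuation just revisits them. They are: 0 scientists + 0 zombies across (cable car back at the start); 0 scientists + 1 zombie across (cable car there); 0 scientists + 1 zombie across (cable car back at the start); 0 scientists + 2 zombies across (cable car there); 0 scientists + 2 zombies across (cable car back at the start); 0 scientists + 3 zombies across (cable car there); 0 scientists + 3 zombies across (cable car back at the start); 0 scientists + 4 zombies across (cable car there); 0 scientists + 4 zombies across (cable car back at the start); 0 scientists + 5 zombies across (cable car there); 0 scientists + 5 zombies across (cable car back at the start); 0 scientists + 6 zombies across (cable car there); 1 scientist + 1 zombie across (cable car there); 1 scientist + 1 zombie across (cable car back at the start); 2 scientists + 2 zombies across (cable car there); 2 scientists + 2 zombies across (cable car back at the start); 3 scientists + 3 zombies across (cable car there). So no valid plan exists.

impossible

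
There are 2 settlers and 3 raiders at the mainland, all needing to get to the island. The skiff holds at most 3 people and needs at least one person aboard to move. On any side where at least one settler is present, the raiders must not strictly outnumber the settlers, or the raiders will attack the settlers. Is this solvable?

The raiders already outnumber the settlers at the mainland before anyone moves, so the starting position itself is disallowed.

No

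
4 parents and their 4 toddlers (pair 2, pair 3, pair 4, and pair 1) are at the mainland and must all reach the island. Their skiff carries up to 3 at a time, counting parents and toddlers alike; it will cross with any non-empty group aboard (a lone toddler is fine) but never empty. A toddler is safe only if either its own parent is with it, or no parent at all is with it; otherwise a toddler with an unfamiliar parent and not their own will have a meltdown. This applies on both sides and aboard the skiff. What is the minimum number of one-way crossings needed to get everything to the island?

Counting alone: each trip to the island takes at most 3 across and each return brings at least 1 back, so after t trips out (and t−1 returns) at most 3t − (t−1) of the 8 are across; that first reaches 8 at t = 4, so at least 7 crossings are needed.
The safety rule pushes this higher. Following every safe sequence of crossings, the most of the 8 that can be at the island as the skiff arrives there on crossing 7 is 7 — never all 8.
So no plan with fewer than 9 crossings exists, and this one achieves 9:
1. parent 2 and toddler 2 cross → the island.
2. parent 2 crosses ← the mainland.
3. parent 2, parent 3, and toddler 3 cross → the island.
4. parent 2 and toddler 2 cross ← the mainland.
5. parent 1, parent 2, and parent 4 cross → the island.
6. toddler 3 crosses ← the mainland.
7. toddler 2 and toddler 3 cross → the island.
8. toddler 2 crosses ← the mainland.
9. toddler 1, toddler 2, and toddler 4 cross → the island.

9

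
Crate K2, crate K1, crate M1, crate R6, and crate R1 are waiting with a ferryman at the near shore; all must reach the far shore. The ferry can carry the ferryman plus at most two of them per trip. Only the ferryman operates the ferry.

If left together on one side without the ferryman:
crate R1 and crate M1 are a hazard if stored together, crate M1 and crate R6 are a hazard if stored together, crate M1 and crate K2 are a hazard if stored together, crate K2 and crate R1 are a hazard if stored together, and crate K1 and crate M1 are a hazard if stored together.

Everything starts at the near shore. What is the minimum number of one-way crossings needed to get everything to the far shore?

Counting alone: the ferryman can take at most 2 across per trip to the far shore, so moving all 5 needs at least 3 loaded trips out, with a return between consecutive ones — at least 5 crossings.
The safety rule pushes this higher. Following every safe sequence of crossings, the most of the 5 that can be at the far shore as the ferry arrives there on crossing 5 is 4 — never all 5.
So no plan with fewer than 7 crossings exists, and this one achieves 7:
1. Ferryman goes to the far shore with crate K2 and crate M1.
2. Ferryman goes back to the near shore with crate K2.
3. Ferryman goes to the far shore with crate K1 and crate K2.
4. Ferryman goes back to the near shore with crate M1.
5. Ferryman goes to the far shore with crate M1 and crate R6.
6. Ferryman goes back to the near shore with crate M1.
7. Ferryman goes to the far shore with crate M1 and crate R1.

7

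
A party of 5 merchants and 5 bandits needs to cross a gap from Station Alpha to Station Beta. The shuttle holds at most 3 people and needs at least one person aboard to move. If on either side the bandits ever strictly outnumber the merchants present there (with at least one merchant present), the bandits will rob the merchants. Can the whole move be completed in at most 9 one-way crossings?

Counting alone: each trip to Station Beta takes at most 3 across and each return brings at least 1 back, so after t trips out (and t−1 returns) at most 3t − (t−1) of the 10 are across; that first reaches 10 at t = 5, so at least 9 crossings are needed.
The safety rule pushes this higher. Following every safe sequence of crossings, the most of the 10 that can be at Station Beta as the shuttle arrives there on crossing 9 is 9 — never all 10.
So the move cannot be finished within 9 crossings. (The shortest complete plan takes 11:)
1. 2 bandits → Station Beta.  (Station Alpha: 5M 3B; Station Beta: 0M 2B)
2. 1 bandit ← Station Alpha.  (Station Alpha: 5M 4B; Station Beta: 0M 1B)
3. 3 bandits → Station Beta.  (Station Alpha: 5M 1B; Station Beta: 0M 4B)
4. 1 bandit ← Station Alpha.  (Station Alpha: 5M 2B; Station Beta: 0M 3B)
5. 3 merchants → Station Beta.  (Station Alpha: 2M 2B; Station Beta: 3M 3B)
6. 1 merchant and 1 bandit ← Station Alpha.  (Station Alpha: 3M 3B; Station Beta: 2M 2B)
7. 3 merchants → Station Beta.  (Station Alpha: 0M 3B; Station Beta: 5M 2B)
8. 1 bandit ← Station Alpha.  (Station Alpha: 0M 4B; Station Beta: 5M 1B)
9. 2 bandits → Station Beta.  (Station Alpha: 0M 2B; Station Beta: 5M 3B)
10. 1 bandit ← Station Alpha.  (Station Alpha: 0M 3B; Station Beta: 5M 2B)
11. 3 bandits → Station Beta.  (Station Alpha: 0M 0B; Station Beta: 5M 5B)

No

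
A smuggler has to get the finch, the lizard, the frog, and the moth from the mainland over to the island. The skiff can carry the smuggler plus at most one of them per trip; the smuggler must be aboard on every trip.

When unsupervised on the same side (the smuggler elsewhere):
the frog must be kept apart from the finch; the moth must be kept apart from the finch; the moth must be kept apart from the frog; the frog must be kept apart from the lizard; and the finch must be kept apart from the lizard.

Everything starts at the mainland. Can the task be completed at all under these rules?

Whatever the first load, the items left behind include a forbidden pair without the smuggler. No opening move is safe, so no plan exists.

No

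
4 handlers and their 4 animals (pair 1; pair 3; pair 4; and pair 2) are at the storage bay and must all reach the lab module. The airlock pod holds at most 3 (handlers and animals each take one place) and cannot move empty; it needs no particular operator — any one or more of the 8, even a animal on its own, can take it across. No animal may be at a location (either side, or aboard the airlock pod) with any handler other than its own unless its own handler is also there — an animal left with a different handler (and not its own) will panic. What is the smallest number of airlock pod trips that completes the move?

9

Counting alone: each trip to the lab module takes at most 3 across and each return brings at least 1 back, so after t trips out (and t−1 returns) at most 3t − (t−1) of the 8 are across; that first reaches 8 at t = 4, so at least 7 crossings are needed.
The safety rule pushes this higher. Following every safe sequence of crossings, the most of the 8 that can be at the lab module as the airlock pod arrives there on crossing 7 is 7 — never all 8.
So no plan with fewer than 9 crossings exists, and this one achieves 9:
1. animal 1 and handler 1 cross → the lab module.
2. handler 1 crosses ← the storage bay.
3. animal 3, handler 1, and handler 3 cross → the lab module.
4. animal 1 and handler 1 cross ← the storage bay.
5. handler 1, handler 2, and handler 4 cross → the lab module.
6. animal 3 crosses ← the storage bay.
7. animal 1 and animal 3 cross → the lab module.
8. animal 1 crosses ← the storage bay.
9. animal 1, animal 2, and animal 4 cross → the lab module.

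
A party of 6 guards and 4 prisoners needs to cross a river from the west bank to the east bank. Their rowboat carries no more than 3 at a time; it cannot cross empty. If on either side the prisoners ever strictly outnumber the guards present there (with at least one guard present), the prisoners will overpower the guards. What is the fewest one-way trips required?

Counting alone: each trip to the east bank takes at most 3 across and each return brings at least 1 back, so after t trips out (and t−1 returns) at most 3t − (t−1) of the 10 are across; that first reaches 10 at t = 5, so at least 9 crossings are needed.
The plan below uses exactly 9 crossings, so it is optimal:
1. 2 prisoners → the east bank.  (the west bank: 6G 2P; the east bank: 0G 2P)
2. 1 prisoner ← the west bank.  (the west bank: 6G 3P; the east bank: 0G 1P)
3. 3 prisoners → the east bank.  (the west bank: 6G 0P; the east bank: 0G 4P)
4. 1 prisoner ← the west bank.  (the west bank: 6G 1P; the east bank: 0G 3P)
5. 3 guards → the east bank.  (the west bank: 3G 1P; the east bank: 3G 3P)
6. 1 prisoner ← the west bank.  (the west bank: 3G 2P; the east bank: 3G 2P)
7. 1 guard and 2 prisoners → the east bank.  (the west bank: 2G 0P; the east bank: 4G 4P)
8. 1 prisoner ← the west bank.  (the west bank: 2G 1P; the east bank: 4G 3P)
9. 2 guards and 1 prisoner → the east bank.  (the west bank: 0G 0P; the east bank: 6G 4P)

9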